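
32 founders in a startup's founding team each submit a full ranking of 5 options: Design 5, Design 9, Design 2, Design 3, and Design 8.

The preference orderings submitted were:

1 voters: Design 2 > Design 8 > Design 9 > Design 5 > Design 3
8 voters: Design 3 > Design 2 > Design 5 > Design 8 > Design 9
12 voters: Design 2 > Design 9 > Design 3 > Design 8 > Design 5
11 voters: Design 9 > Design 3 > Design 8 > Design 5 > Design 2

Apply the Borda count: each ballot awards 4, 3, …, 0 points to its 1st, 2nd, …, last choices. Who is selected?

Borda scores:
  Design 5: 1 + 8·2 + 12·0 + 11·1 = 28
  Design 9: 2 + 8·0 + 12·3 + 11·4 = 82
  Design 2: 4 + 8·3 + 12·4 + 11·0 = 76
  Design 3: 0 + 8·4 + 12·2 + 11·3 = 89
  Design 8: 3 + 8·1 + 12·1 + 11·2 = 45
Design 3 has the highest total.

Design 3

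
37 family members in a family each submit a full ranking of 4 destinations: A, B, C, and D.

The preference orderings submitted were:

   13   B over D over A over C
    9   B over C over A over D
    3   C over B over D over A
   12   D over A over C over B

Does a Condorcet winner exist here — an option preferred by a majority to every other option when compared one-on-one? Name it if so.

Head-to-head results (37 voters total):
A vs B: B wins 25–12.
A vs C: A wins 25–12.
A vs D: D wins 28–9.
B vs C: B wins 22–15.
B vs D: B wins 25–12.
C vs D: D wins 25–12.
B beats each rival — A (25–12), C (22–15), D (25–12) — so B is the Condorcet winner.

B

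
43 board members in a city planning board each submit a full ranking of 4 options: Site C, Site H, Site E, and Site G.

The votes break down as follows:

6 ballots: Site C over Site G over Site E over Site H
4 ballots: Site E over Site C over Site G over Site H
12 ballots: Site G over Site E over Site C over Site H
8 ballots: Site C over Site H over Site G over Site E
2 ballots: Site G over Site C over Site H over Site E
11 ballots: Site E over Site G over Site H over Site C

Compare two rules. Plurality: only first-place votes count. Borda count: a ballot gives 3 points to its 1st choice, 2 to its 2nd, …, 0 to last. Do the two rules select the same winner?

No

Plurality first-place counts: Site C 14, Site H 0, Site E 15, Site G 14 → Site E.
Borda totals: Site C 66, Site H 29, Site E 75, Site G 88 → Site G.
The two rules disagree: plurality picks Site E, Borda picks Site G.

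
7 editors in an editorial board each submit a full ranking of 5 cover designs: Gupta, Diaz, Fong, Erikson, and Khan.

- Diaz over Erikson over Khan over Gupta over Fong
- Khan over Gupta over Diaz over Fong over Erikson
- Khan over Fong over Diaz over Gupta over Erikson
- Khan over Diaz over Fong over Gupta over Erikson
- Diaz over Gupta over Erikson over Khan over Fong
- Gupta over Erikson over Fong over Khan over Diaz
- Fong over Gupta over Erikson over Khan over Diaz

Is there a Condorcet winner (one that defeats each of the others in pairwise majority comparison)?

No

Head-to-head results (7 voters total):
Gupta vs Diaz: Diaz wins 4–3.
Gupta vs Fong: Gupta wins 4–3.
Gupta vs Erikson: Gupta wins 6–1.
Gupta vs Khan: Khan wins 4–3.
Diaz vs Fong: Diaz wins 4–3.
Diaz vs Erikson: Diaz wins 5–2.
Diaz vs Khan: Khan wins 5–2.
Fong vs Erikson: Fong wins 4–3.
Fong vs Khan: Khan wins 5–2.
Erikson vs Khan: Erikson wins 4–3.
No candidate beats all others: Gupta beats Erikson beats Khan beats Gupta, a majority cycle.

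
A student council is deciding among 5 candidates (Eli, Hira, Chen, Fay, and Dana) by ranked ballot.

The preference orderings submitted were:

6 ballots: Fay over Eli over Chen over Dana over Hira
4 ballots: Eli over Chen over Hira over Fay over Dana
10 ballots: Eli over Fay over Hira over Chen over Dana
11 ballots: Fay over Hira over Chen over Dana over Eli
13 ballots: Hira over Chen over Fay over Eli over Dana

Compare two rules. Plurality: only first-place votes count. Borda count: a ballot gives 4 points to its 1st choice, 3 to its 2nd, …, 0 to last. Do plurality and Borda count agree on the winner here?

Yes

Plurality first-place counts: Eli 14, Hira 13, Chen 0, Fay 17, Dana 0 → Fay.
Borda totals: Eli 87, Hira 113, Chen 95, Fay 128, Dana 17 → Fay.
The two rules agree on Fay.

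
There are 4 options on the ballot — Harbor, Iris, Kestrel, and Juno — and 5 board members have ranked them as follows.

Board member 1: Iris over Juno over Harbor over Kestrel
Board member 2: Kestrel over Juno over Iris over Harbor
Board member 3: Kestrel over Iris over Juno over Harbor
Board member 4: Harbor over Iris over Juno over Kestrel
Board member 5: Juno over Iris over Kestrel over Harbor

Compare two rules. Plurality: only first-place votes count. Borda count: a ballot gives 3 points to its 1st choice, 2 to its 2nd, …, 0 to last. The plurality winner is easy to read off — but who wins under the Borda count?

Iris

Plurality first-place counts: Harbor 1, Iris 1, Kestrel 2, Juno 1 → Kestrel.
Borda totals: Harbor 4, Iris 10, Kestrel 7, Juno 9 → Iris.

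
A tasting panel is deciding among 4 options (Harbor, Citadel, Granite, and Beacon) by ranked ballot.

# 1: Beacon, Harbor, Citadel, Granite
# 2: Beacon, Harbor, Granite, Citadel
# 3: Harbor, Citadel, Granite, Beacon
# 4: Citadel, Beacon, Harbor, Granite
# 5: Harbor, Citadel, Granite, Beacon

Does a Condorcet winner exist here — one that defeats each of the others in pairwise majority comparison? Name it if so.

There is no Condorcet winner

Head-to-head results (5 voters total):
Harbor vs Citadel: Harbor wins 4–1.
Harbor vs Granite: Harbor wins 5–0.
Harbor vs Beacon: Beacon wins 3–2.
Citadel vs Granite: Citadel wins 4–1.
Citadel vs Beacon: Citadel wins 3–2.
Granite vs Beacon: Beacon wins 3–2.
No candidate beats all others: Harbor beats Citadel beats Beacon beats Harbor, a majority cycle.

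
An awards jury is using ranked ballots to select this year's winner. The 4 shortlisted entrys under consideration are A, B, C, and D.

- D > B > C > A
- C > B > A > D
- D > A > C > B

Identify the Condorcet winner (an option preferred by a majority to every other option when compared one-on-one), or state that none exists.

D

Head-to-head results (3 voters total):
A vs B: B wins 2–1.
A vs C: C wins 2–1.
A vs D: D wins 2–1.
B vs C: C wins 2–1.
B vs D: D wins 2–1.
C vs D: D wins 2–1.
D beats each rival — A (2–1), B (2–1), C (2–1) — so D is the Condorcet winner.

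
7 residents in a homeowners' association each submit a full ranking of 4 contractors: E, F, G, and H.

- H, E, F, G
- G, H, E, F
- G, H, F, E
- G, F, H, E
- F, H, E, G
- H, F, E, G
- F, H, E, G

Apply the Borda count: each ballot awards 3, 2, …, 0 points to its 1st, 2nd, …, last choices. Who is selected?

H

Borda scores:
  E: 2 + 1 + 0 + 0 + 1 + 1 + 1 = 6
  F: 1 + 0 + 1 + 2 + 3 + 2 + 3 = 12
  G: 0 + 3 + 3 + 3 + 0 + 0 + 0 = 9
  H: 3 + 2 + 2 + 1 + 2 + 3 + 2 = 15
H has the highest total.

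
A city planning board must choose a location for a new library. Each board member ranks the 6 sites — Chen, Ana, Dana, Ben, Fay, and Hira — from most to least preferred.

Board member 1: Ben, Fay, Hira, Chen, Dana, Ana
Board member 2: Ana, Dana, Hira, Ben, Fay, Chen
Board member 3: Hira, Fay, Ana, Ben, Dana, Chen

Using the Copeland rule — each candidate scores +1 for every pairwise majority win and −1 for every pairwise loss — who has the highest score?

Pairwise results:
  Chen vs Ana: Ana wins 2–1.
  Chen vs Dana: Dana wins 2–1.
  Chen vs Ben: Ben wins 3–0.
  Chen vs Fay: Fay wins 3–0.
  Chen vs Hira: Hira wins 3–0.
  Ana vs Dana: Ana wins 2–1.
  Ana vs Ben: Ana wins 2–1.
  Ana vs Fay: Fay wins 2–1.
  Ana vs Hira: Hira wins 2–1.
  Dana vs Ben: Ben wins 2–1.
  Dana vs Fay: Fay wins 2–1.
  Dana vs Hira: Hira wins 2–1.
  Ben vs Fay: Ben wins 2–1.
  Ben vs Hira: Hira wins 2–1.
  Fay vs Hira: Hira wins 2–1.
Copeland scores (wins − losses):
  Chen: 0 − 5 = -5
  Ana: 3 − 2 = 1
  Dana: 1 − 4 = -3
  Ben: 3 − 2 = 1
  Fay: 3 − 2 = 1
  Hira: 5 − 0 = 5
Hira has the best Copeland score.

Hira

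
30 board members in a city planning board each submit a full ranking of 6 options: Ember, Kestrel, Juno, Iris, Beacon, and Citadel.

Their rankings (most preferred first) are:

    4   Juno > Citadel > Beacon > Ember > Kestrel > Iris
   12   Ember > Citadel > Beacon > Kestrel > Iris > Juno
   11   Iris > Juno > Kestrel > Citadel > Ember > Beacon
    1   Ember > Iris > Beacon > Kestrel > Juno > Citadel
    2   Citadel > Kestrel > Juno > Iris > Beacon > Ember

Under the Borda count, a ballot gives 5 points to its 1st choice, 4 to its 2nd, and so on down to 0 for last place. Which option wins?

Citadel

Borda scores:
  Ember: 4·2 + 12·5 + 11·1 + 5 + 2·0 = 84
  Kestrel: 4·1 + 12·2 + 11·3 + 2 + 2·4 = 71
  Juno: 4·5 + 12·0 + 11·4 + 1 + 2·3 = 71
  Iris: 4·0 + 12·1 + 11·5 + 4 + 2·2 = 75
  Beacon: 4·3 + 12·3 + 11·0 + 3 + 2·1 = 53
  Citadel: 4·4 + 12·4 + 11·2 + 0 + 2·5 = 96
Citadel has the highest total.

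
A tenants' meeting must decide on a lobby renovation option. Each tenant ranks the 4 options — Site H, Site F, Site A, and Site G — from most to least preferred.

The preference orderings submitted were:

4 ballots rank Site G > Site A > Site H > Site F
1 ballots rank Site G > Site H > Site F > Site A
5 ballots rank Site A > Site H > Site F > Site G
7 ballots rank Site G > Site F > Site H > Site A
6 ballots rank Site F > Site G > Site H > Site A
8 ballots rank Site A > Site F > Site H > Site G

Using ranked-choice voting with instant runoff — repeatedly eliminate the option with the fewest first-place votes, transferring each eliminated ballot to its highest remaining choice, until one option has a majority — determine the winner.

Round 1: Site A 13, Site G 12, Site F 6, Site H 0. Site H has the fewest and is eliminated.
Round 2: Site A 13, Site G 12, Site F 6. Site F has the fewest and is eliminated.
Round 3: Site G 18, Site A 13. Site G has a majority.

Site G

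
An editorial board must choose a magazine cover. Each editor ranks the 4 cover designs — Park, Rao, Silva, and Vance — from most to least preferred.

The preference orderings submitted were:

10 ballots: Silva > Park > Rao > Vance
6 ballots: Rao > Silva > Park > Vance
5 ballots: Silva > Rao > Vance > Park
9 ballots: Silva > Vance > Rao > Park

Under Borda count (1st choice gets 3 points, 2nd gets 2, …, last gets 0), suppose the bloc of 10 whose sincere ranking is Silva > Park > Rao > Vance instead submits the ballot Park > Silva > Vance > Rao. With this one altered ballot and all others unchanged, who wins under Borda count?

Borda totals with the altered ballot: Park 36, Rao 37, Silva 74, Vance 33.
The winner is unchanged: still Silva.

Silva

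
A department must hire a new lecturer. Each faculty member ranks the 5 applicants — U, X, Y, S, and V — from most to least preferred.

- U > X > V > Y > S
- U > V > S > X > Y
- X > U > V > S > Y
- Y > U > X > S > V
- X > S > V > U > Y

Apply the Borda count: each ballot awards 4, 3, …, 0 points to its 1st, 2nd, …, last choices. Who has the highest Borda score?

U

Borda scores:
  U: 4 + 4 + 3 + 3 + 1 = 15
  X: 3 + 1 + 4 + 2 + 4 = 14
  Y: 1 + 0 + 0 + 4 + 0 = 5
  S: 0 + 2 + 1 + 1 + 3 = 7
  V: 2 + 3 + 2 + 0 + 2 = 9
U has the highest total.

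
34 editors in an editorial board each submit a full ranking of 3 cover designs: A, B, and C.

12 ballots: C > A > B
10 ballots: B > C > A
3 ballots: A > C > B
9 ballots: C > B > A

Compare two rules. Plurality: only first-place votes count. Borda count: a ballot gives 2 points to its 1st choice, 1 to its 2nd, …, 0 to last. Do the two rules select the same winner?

Plurality first-place counts: A 3, B 10, C 21 → C.
Borda totals: A 18, B 29, C 55 → C.
The two rules agree on C.

Yes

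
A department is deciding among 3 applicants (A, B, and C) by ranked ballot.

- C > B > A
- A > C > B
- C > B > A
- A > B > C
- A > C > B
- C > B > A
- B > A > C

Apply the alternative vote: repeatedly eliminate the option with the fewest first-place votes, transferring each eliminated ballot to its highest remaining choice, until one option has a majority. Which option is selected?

A

Round 1: A 3, C 3, B 1. B has the fewest and is eliminated.
Round 2: A 4, C 3. A has a majority.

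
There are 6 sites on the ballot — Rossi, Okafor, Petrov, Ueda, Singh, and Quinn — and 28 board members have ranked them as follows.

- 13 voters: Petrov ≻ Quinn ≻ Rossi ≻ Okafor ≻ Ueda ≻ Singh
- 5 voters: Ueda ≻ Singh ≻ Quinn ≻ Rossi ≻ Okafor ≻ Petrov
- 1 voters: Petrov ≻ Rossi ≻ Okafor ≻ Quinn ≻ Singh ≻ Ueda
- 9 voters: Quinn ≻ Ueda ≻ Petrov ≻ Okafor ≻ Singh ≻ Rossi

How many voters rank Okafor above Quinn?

1

Ballots ranking Okafor above Quinn: 1.
Ballots ranking Quinn above Okafor: 13+5+9 = 27.
So 1 of 28 voters prefer Okafor to Quinn.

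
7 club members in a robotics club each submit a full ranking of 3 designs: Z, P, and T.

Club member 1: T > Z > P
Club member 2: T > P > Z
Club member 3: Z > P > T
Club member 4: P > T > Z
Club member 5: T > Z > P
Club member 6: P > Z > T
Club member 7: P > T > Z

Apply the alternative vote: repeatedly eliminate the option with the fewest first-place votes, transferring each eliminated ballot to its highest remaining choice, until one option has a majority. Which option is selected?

P

Round 1: P 3, T 3, Z 1. Z has the fewest and is eliminated.
Round 2: P 4, T 3. P has a majority.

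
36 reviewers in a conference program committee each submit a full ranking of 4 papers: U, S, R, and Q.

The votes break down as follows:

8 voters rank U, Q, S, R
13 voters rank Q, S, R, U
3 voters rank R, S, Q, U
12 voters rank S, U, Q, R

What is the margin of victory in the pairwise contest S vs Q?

Ballots ranking S above Q: 3+12 = 15.
Ballots ranking Q above S: 8+13 = 21.
Q wins 21–15, a margin of 6.

6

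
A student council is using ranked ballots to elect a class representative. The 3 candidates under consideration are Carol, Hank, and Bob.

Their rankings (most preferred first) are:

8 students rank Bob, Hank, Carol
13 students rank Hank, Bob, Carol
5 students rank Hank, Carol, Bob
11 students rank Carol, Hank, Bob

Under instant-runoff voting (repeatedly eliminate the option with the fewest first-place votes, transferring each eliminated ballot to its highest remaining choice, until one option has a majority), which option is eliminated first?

Bob

Round 1: Hank 18, Carol 11, Bob 8. Bob has the fewest and is eliminated.
Round 2: Hank 26, Carol 11. Hank has a majority.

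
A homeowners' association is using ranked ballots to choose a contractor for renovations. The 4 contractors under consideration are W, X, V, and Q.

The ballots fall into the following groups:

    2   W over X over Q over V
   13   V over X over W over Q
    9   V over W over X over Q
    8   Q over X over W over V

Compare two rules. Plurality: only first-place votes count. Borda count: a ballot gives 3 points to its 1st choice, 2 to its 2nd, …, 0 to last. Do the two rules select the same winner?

Yes

Plurality first-place counts: W 2, X 0, V 22, Q 8 → V.
Borda totals: W 45, X 55, V 66, Q 26 → V.
The two rules agree on V.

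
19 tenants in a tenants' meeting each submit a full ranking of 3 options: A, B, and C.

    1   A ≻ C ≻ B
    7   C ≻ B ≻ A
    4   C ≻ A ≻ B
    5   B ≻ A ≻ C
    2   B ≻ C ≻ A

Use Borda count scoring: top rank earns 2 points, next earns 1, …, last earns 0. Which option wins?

C

Borda scores:
  A: 2 + 7·0 + 4·1 + 5·1 + 2·0 = 11
  B: 0 + 7·1 + 4·0 + 5·2 + 2·2 = 21
  C: 1 + 7·2 + 4·2 + 5·0 + 2·1 = 25
C has the highest total.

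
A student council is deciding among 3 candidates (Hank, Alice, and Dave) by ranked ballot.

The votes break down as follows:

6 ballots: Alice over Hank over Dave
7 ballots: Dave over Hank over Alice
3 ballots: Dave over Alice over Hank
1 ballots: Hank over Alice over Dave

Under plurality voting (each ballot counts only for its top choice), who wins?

First-place vote totals:
  Hank: 1
  Alice: 6
  Dave: 10
Dave has the most first-place votes.

Dave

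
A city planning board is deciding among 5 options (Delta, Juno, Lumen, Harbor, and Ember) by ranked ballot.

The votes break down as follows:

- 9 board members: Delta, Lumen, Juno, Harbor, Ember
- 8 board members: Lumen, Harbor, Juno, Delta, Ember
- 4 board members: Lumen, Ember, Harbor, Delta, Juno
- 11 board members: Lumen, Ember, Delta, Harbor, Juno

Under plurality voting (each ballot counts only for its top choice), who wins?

First-place vote totals:
  Delta: 9
  Juno: 0
  Lumen: 23
  Harbor: 0
  Ember: 0
Lumen has the most first-place votes.

Lumen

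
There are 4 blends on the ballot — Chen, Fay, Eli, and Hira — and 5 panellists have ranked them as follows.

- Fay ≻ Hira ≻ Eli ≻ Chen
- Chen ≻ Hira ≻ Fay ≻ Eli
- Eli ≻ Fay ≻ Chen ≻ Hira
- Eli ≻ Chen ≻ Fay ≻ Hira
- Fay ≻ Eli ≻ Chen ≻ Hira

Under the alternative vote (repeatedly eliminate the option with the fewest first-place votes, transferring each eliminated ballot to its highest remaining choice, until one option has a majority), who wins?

Round 1: Fay 2, Eli 2, Chen 1, Hira 0. Hira has the fewest and is eliminated.
Round 2: Fay 2, Eli 2, Chen 1. Chen has the fewest and is eliminated.
Round 3: Fay 3, Eli 2. Fay has a majority.

Fay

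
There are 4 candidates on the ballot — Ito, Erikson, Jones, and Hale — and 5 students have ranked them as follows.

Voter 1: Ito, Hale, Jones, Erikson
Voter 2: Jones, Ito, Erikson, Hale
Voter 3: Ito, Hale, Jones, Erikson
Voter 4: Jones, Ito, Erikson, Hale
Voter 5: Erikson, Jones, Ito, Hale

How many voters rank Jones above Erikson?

Ballots ranking Jones above Erikson: 4.
Ballots ranking Erikson above Jones: 1.
So 4 of 5 voters prefer Jones to Erikson.

4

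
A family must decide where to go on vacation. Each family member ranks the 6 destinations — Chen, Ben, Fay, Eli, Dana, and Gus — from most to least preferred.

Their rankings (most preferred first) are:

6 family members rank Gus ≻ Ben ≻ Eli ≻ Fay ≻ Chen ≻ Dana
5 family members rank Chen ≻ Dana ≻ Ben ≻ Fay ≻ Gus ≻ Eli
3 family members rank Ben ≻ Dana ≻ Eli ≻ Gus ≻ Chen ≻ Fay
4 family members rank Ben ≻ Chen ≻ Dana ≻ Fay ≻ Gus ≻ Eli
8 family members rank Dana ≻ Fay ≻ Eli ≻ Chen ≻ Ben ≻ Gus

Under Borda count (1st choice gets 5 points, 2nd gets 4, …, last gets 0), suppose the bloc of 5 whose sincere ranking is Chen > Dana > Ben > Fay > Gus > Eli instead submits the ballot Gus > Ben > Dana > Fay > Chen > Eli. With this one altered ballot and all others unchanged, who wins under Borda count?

Borda totals with the altered ballot: Chen 46, Ben 87, Fay 62, Eli 51, Dana 79, Gus 65.
The switch changes the winner from Dana to Ben.

Ben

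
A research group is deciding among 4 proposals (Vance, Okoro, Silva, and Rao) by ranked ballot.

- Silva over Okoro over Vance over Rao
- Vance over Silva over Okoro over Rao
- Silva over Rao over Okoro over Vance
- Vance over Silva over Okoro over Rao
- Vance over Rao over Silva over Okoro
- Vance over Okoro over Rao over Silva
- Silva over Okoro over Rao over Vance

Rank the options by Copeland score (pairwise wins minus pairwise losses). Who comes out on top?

Vance

Pairwise results:
  Vance vs Okoro: Vance wins 4–3.
  Vance vs Silva: Vance wins 4–3.
  Vance vs Rao: Vance wins 5–2.
  Okoro vs Silva: Silva wins 6–1.
  Okoro vs Rao: Okoro wins 5–2.
  Silva vs Rao: Silva wins 5–2.
Copeland scores (wins − losses):
  Vance: 3 − 0 = 3
  Okoro: 1 − 2 = -1
  Silva: 2 − 1 = 1
  Rao: 0 − 3 = -3
Vance has the best Copeland score.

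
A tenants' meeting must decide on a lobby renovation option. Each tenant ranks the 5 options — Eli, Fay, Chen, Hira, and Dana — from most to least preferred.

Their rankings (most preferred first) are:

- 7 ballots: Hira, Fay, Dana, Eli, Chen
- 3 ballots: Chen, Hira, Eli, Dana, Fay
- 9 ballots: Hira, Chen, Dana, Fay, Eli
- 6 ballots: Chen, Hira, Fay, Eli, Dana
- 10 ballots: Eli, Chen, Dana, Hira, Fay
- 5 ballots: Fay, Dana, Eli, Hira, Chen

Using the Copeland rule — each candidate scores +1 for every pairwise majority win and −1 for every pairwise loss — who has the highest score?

Pairwise results:
  Eli vs Fay: Fay wins 27–13.
  Eli vs Chen: Eli wins 22–18.
  Eli vs Hira: Hira wins 25–15.
  Eli vs Dana: Dana wins 21–19.
  Fay vs Chen: Chen wins 28–12.
  Fay vs Hira: Hira wins 35–5.
  Fay vs Dana: Dana wins 22–18.
  Chen vs Hira: Hira wins 21–19.
  Chen vs Dana: Chen wins 28–12.
  Hira vs Dana: Hira wins 25–15.
Copeland scores (wins − losses):
  Eli: 1 − 3 = -2
  Fay: 1 − 3 = -2
  Chen: 2 − 2 = 0
  Hira: 4 − 0 = 4
  Dana: 2 − 2 = 0
Hira has the best Copeland score.

Hira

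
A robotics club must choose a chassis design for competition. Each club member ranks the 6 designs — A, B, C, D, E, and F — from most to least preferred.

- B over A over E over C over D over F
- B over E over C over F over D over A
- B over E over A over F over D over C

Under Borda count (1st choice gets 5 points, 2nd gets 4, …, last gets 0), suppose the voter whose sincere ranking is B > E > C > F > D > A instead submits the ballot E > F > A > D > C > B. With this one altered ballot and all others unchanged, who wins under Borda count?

E

Borda totals with the altered ballot: A 10, B 10, C 3, D 4, E 12, F 6.
The switch changes the winner from B to E.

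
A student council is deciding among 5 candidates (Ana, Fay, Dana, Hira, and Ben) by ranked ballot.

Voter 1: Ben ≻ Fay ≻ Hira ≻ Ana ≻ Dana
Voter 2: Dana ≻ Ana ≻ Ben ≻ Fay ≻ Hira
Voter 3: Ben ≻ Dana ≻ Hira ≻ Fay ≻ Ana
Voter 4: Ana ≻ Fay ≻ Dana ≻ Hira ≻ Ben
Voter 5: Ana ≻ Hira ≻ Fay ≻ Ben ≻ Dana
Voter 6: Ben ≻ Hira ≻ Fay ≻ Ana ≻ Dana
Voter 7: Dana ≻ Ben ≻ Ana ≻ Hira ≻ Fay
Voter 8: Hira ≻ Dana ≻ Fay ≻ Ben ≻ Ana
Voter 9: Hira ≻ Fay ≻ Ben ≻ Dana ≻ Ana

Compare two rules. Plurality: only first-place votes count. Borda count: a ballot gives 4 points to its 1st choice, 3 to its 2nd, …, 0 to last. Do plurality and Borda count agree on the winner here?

Yes

Plurality first-place counts: Ana 2, Fay 0, Dana 2, Hira 2, Ben 3 → Ben.
Borda totals: Ana 15, Fay 17, Dana 17, Hira 20, Ben 21 → Ben.
The two rules agree on Ben.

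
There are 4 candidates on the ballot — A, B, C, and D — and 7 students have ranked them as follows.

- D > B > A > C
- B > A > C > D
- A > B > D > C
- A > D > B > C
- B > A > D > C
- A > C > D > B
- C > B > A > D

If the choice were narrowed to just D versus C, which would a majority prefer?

D

Ballots ranking D above C: 4.
Ballots ranking C above D: 3.
D wins the head-to-head, 4–3.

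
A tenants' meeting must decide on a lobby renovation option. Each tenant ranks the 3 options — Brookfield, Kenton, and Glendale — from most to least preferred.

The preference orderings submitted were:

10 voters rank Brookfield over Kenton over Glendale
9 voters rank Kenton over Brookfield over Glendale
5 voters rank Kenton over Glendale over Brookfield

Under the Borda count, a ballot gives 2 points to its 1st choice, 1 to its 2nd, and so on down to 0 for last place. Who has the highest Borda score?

Kenton

Borda scores:
  Brookfield: 10·2 + 9·1 + 5·0 = 29
  Kenton: 10·1 + 9·2 + 5·2 = 38
  Glendale: 10·0 + 9·0 + 5·1 = 5
Kenton has the highest total.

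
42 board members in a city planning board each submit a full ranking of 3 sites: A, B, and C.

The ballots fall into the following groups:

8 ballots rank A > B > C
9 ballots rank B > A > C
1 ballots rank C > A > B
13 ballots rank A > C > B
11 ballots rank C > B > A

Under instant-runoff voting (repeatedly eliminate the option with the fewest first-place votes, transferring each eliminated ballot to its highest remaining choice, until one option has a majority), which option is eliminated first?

Round 1: A 21, C 12, B 9. B has the fewest and is eliminated.
Round 2: A 30, C 12. A has a majority.

B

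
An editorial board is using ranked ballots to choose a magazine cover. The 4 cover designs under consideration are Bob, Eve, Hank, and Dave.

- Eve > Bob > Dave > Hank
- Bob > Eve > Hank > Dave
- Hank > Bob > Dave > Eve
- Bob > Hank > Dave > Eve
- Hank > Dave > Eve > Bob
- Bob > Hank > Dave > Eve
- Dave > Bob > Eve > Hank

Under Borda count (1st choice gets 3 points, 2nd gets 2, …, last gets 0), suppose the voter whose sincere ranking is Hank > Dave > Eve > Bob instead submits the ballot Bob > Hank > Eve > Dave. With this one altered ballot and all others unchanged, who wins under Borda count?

Bob

Borda totals with the altered ballot: Bob 18, Eve 7, Hank 10, Dave 7.
The winner is unchanged: still Bob.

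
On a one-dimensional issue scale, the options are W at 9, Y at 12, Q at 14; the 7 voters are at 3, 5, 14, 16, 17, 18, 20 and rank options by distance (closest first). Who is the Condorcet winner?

With single-peaked preferences on a line, the Condorcet winner is the candidate closest to the median voter.
The median voter (position 16) is closest to Q at 14.
Check: Q vs W — voters closer to Q: 5 of 7.

Q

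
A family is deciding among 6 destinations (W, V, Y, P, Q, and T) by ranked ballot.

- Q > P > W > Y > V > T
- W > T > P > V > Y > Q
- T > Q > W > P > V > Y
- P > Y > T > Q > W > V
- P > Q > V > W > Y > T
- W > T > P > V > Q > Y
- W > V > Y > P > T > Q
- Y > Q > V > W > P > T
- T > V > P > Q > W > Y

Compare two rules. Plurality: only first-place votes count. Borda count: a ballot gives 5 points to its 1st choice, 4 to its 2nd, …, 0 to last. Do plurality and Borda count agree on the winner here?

Plurality first-place counts: W 3, V 0, Y 1, P 2, Q 1, T 2 → W.
Borda totals: W 27, V 20, Y 16, P 28, Q 22, T 22 → P.
The two rules disagree: plurality picks W, Borda picks P.

No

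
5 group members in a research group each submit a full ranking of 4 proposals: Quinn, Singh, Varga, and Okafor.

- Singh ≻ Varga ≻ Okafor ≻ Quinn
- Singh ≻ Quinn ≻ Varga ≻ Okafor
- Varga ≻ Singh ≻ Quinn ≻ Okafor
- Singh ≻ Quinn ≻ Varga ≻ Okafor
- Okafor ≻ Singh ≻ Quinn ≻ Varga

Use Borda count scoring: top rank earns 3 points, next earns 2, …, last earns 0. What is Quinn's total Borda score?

6

Borda scores:
  Quinn: 0 + 2 + 1 + 2 + 1 = 6
  Singh: 3 + 3 + 2 + 3 + 2 = 13
  Varga: 2 + 1 + 3 + 1 + 0 = 7
  Okafor: 1 + 0 + 0 + 0 + 3 = 4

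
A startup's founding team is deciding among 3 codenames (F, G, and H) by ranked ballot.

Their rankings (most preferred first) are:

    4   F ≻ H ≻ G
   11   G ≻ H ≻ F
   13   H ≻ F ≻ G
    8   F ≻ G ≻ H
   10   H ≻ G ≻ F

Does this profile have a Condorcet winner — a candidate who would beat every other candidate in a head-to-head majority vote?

Head-to-head results (46 voters total):
F vs G: F wins 25–21.
F vs H: H wins 34–12.
G vs H: H wins 27–19.
H beats each rival — F (34–12), G (27–19) — so H is the Condorcet winner.

Yes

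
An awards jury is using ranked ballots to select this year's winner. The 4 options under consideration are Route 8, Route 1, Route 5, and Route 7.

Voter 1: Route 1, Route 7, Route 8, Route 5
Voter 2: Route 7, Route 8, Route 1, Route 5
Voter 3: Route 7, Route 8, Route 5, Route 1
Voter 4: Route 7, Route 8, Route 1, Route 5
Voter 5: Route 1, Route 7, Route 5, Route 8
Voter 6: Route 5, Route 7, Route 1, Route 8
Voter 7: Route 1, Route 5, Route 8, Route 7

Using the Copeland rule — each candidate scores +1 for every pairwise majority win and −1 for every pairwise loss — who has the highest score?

Pairwise results:
  Route 8 vs Route 1: Route 1 wins 4–3.
  Route 8 vs Route 5: Route 8 wins 4–3.
  Route 8 vs Route 7: Route 7 wins 6–1.
  Route 1 vs Route 5: Route 1 wins 5–2.
  Route 1 vs Route 7: Route 7 wins 4–3.
  Route 5 vs Route 7: Route 7 wins 5–2.
Copeland scores (wins − losses):
  Route 8: 1 − 2 = -1
  Route 1: 2 − 1 = 1
  Route 5: 0 − 3 = -3
  Route 7: 3 − 0 = 3
Route 7 has the best Copeland score.

Route 7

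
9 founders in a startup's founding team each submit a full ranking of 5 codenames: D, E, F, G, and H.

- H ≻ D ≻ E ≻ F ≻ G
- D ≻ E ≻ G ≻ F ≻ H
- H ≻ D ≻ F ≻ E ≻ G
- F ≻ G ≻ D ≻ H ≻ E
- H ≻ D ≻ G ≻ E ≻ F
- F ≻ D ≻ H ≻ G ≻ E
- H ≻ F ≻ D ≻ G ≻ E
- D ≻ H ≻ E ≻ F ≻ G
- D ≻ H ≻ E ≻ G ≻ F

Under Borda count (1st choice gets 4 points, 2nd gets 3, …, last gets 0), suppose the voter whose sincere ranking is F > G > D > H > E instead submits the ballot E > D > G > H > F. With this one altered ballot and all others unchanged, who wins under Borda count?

Borda totals with the altered ballot: D 29, E 15, F 12, G 9, H 25.
The winner is unchanged: still D.

D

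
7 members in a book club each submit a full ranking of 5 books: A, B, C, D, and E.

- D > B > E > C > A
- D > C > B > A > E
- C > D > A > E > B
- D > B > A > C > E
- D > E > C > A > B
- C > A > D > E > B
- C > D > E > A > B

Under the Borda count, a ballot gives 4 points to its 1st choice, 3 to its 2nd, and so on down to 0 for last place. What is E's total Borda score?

9

Borda scores:
  A: 0 + 1 + 2 + 2 + 1 + 3 + 1 = 10
  B: 3 + 2 + 0 + 3 + 0 + 0 + 0 = 8
  C: 1 + 3 + 4 + 1 + 2 + 4 + 4 = 19
  D: 4 + 4 + 3 + 4 + 4 + 2 + 3 = 24
  E: 2 + 0 + 1 + 0 + 3 + 1 + 2 = 9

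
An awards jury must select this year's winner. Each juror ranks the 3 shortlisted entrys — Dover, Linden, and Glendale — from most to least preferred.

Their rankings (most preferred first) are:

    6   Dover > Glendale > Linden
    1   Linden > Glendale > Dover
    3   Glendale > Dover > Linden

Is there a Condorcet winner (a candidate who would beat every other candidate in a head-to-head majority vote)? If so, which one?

Dover

Head-to-head results (10 voters total):
Dover vs Linden: Dover wins 9–1.
Dover vs Glendale: Dover wins 6–4.
Linden vs Glendale: Glendale wins 9–1.
Dover beats each rival — Linden (9–1), Glendale (6–4) — so Dover is the Condorcet winner.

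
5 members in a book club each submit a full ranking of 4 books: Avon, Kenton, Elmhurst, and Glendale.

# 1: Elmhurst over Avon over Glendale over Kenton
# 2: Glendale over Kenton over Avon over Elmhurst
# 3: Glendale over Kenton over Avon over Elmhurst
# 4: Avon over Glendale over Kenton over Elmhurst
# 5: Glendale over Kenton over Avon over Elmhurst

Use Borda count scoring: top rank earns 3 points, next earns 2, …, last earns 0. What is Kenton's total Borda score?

Borda scores:
  Avon: 2 + 1 + 1 + 3 + 1 = 8
  Kenton: 0 + 2 + 2 + 1 + 2 = 7
  Elmhurst: 3 + 0 + 0 + 0 + 0 = 3
  Glendale: 1 + 3 + 3 + 2 + 3 = 12

7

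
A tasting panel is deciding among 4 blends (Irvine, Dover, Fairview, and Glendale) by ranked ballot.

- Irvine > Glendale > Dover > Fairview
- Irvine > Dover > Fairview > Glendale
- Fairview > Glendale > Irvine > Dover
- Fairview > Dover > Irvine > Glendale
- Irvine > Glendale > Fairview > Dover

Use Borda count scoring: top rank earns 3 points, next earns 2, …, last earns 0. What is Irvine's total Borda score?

11

Borda scores:
  Irvine: 3 + 3 + 1 + 1 + 3 = 11
  Dover: 1 + 2 + 0 + 2 + 0 = 5
  Fairview: 0 + 1 + 3 + 3 + 1 = 8
  Glendale: 2 + 0 + 2 + 0 + 2 = 6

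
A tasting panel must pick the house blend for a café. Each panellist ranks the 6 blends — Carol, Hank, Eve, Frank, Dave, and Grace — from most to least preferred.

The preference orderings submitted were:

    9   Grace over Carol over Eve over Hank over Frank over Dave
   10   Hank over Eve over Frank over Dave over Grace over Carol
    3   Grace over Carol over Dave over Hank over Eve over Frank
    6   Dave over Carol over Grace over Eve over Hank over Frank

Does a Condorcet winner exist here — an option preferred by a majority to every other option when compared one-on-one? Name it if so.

There is no Condorcet winner

Head-to-head results (28 voters total):
Carol vs Hank: Carol wins 18–10.
Carol vs Eve: Carol wins 18–10.
Carol vs Frank: Carol wins 18–10.
Carol vs Dave: Dave wins 16–12.
Carol vs Grace: Grace wins 22–6.
Hank vs Eve: Eve wins 15–13.
Hank vs Frank: Hank wins 28–0.
Hank vs Dave: Hank wins 19–9.
Hank vs Grace: Grace wins 18–10.
Eve vs Frank: Eve wins 28–0.
Eve vs Dave: Eve wins 19–9.
Eve vs Grace: Grace wins 18–10.
Frank vs Dave: Frank wins 19–9.
Frank vs Grace: Grace wins 18–10.
Dave vs Grace: Dave wins 16–12.
No candidate beats all others: Carol beats Hank beats Dave beats Carol, a majority cycle.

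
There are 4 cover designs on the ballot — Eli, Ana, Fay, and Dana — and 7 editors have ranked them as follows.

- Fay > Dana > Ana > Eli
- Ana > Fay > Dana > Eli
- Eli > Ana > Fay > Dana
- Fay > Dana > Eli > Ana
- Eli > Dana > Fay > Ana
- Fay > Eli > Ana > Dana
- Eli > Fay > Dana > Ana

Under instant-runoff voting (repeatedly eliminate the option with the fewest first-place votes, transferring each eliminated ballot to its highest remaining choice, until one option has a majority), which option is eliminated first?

Dana

Round 1: Eli 3, Fay 3, Ana 1, Dana 0. Dana has the fewest and is eliminated.
Round 2: Eli 3, Fay 3, Ana 1. Ana has the fewest and is eliminated.
Round 3: Fay 4, Eli 3. Fay has a majority.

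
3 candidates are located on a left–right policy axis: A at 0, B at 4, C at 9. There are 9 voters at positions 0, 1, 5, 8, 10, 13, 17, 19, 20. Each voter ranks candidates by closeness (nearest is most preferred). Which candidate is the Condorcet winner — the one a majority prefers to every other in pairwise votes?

With single-peaked preferences on a line, the Condorcet winner is the candidate closest to the median voter.
The median voter (position 10) is closest to C at 9.
Check: C vs A — voters closer to C: 7 of 9.

C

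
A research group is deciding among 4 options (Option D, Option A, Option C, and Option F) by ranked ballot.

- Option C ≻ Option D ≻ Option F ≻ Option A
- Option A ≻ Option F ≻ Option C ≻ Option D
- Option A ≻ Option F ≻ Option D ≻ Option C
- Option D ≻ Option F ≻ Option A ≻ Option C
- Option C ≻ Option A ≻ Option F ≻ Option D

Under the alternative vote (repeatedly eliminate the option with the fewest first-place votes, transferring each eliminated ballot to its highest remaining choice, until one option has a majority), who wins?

Round 1: Option A 2, Option C 2, Option D 1, Option F 0. Option F has the fewest and is eliminated.
Round 2: Option A 2, Option C 2, Option D 1. Option D has the fewest and is eliminated.
Round 3: Option A 3, Option C 2. Option A has a majority.

Option A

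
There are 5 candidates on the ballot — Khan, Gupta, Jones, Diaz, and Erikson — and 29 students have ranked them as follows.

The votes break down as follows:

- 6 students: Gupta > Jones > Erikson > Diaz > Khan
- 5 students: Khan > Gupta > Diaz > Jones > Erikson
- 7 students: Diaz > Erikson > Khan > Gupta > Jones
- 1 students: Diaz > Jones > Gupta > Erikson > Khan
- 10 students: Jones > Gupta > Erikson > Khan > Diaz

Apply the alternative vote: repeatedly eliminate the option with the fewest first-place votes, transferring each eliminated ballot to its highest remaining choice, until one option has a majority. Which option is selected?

Gupta

Round 1: Jones 10, Diaz 8, Gupta 6, Khan 5, Erikson 0. Erikson has the fewest and is eliminated.
Round 2: Jones 10, Diaz 8, Gupta 6, Khan 5. Khan has the fewest and is eliminated.
Round 3: Gupta 11, Jones 10, Diaz 8. Diaz has the fewest and is eliminated.
Round 4: Gupta 18, Jones 11. Gupta has a majority.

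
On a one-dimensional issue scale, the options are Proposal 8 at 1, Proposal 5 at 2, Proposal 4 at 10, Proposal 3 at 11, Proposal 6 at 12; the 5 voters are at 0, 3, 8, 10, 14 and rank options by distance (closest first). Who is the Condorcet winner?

Proposal 4

With single-peaked preferences on a line, the Condorcet winner is the candidate closest to the median voter.
The median voter (position 8) is closest to Proposal 4 at 10.
Check: Proposal 4 vs Proposal 6 — voters closer to Proposal 4: 4 of 5.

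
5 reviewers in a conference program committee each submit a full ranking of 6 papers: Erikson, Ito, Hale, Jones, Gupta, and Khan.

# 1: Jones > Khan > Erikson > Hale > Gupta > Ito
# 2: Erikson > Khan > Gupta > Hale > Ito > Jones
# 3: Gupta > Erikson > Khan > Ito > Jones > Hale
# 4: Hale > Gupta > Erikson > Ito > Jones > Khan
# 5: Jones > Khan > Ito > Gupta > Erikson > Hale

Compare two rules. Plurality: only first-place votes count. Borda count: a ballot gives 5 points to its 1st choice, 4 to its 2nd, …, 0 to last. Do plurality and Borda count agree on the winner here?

No

Plurality first-place counts: Erikson 1, Ito 0, Hale 1, Jones 2, Gupta 1, Khan 0 → Jones.
Borda totals: Erikson 16, Ito 8, Hale 9, Jones 12, Gupta 15, Khan 15 → Erikson.
The two rules disagree: plurality picks Jones, Borda picks Erikson.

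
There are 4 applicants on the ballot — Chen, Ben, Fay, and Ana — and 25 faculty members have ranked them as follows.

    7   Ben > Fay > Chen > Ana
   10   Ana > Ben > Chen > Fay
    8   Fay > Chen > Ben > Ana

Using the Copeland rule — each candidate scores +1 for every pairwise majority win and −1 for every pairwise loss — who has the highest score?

Pairwise results:
  Chen vs Ben: Ben wins 17–8.
  Chen vs Fay: Fay wins 15–10.
  Chen vs Ana: Chen wins 15–10.
  Ben vs Fay: Ben wins 17–8.
  Ben vs Ana: Ben wins 15–10.
  Fay vs Ana: Fay wins 15–10.
Copeland scores (wins − losses):
  Chen: 1 − 2 = -1
  Ben: 3 − 0 = 3
  Fay: 2 − 1 = 1
  Ana: 0 − 3 = -3
Ben has the best Copeland score.

Ben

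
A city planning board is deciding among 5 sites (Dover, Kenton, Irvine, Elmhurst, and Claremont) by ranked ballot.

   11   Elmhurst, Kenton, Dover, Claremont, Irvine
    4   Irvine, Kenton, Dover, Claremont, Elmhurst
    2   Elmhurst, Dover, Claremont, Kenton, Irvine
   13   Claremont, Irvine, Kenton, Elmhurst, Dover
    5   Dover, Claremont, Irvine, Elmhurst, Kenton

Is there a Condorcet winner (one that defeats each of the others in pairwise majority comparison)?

Head-to-head results (35 voters total):
Dover vs Kenton: Kenton wins 28–7.
Dover vs Irvine: Dover wins 18–17.
Dover vs Elmhurst: Elmhurst wins 26–9.
Dover vs Claremont: Dover wins 22–13.
Kenton vs Irvine: Irvine wins 22–13.
Kenton vs Elmhurst: Elmhurst wins 18–17.
Kenton vs Claremont: Claremont wins 20–15.
Irvine vs Elmhurst: Irvine wins 22–13.
Irvine vs Claremont: Claremont wins 31–4.
Elmhurst vs Claremont: Claremont wins 22–13.
No candidate beats all others: Dover beats Irvine beats Kenton beats Dover, a majority cycle.

No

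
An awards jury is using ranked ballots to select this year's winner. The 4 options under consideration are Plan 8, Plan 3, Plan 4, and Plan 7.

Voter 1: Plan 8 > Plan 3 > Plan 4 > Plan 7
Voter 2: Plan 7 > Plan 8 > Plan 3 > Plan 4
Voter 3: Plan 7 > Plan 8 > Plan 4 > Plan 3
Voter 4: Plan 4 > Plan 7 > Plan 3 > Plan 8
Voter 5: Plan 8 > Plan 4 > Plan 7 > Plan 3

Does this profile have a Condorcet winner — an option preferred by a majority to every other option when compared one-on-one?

Head-to-head results (5 voters total):
Plan 8 vs Plan 3: Plan 8 wins 4–1.
Plan 8 vs Plan 4: Plan 8 wins 4–1.
Plan 8 vs Plan 7: Plan 7 wins 3–2.
Plan 3 vs Plan 4: Plan 4 wins 3–2.
Plan 3 vs Plan 7: Plan 7 wins 4–1.
Plan 4 vs Plan 7: Plan 4 wins 3–2.
No candidate beats all others: Plan 8 beats Plan 4 beats Plan 7 beats Plan 8, a majority cycle.

No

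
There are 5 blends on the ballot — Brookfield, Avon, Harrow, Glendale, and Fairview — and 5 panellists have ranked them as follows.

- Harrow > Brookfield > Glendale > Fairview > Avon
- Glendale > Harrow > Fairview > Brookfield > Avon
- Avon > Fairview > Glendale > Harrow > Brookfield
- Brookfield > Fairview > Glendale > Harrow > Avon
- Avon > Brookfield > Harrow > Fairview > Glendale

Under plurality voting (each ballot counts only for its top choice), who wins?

Avon

First-place vote totals:
  Brookfield: 1
  Avon: 2
  Harrow: 1
  Glendale: 1
  Fairview: 0
Avon has the most first-place votes.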